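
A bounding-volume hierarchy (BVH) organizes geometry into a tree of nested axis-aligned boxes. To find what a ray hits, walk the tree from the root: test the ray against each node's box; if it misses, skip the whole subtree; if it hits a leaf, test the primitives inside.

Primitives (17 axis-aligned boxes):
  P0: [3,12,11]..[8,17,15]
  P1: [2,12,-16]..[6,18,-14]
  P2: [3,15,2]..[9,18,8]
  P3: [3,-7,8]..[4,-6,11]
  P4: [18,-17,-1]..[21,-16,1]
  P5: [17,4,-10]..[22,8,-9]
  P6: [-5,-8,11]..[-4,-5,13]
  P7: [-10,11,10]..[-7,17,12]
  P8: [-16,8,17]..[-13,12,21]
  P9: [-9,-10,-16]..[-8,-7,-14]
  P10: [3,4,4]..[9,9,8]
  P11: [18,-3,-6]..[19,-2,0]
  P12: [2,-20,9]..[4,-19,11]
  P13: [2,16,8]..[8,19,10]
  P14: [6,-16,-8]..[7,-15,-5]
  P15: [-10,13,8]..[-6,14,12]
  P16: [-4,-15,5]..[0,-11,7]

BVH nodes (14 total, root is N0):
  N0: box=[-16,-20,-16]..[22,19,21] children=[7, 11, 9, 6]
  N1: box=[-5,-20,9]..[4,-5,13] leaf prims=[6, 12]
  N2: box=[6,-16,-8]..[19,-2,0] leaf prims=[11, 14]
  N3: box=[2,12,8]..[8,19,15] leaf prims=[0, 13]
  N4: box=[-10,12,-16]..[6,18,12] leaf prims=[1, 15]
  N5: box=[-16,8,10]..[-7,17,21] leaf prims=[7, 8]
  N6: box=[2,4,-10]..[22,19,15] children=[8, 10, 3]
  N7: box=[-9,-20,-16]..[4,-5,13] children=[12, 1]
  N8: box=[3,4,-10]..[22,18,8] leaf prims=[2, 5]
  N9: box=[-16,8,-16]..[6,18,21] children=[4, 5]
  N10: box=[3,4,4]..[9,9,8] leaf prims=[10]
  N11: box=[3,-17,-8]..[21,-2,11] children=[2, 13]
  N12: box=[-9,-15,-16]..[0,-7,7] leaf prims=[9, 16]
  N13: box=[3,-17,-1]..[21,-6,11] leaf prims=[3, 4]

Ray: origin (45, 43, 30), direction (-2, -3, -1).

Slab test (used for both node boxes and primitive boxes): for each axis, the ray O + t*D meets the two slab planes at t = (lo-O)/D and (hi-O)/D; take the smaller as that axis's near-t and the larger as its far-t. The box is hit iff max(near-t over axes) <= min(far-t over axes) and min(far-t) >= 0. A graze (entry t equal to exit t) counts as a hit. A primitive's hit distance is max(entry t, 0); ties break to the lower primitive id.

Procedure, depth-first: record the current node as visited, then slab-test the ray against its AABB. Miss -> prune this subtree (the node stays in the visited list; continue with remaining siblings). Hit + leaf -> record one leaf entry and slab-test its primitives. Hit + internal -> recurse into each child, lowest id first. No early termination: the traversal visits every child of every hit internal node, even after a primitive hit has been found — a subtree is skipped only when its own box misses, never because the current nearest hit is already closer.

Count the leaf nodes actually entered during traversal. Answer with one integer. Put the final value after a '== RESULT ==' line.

Walk:
N0 x:[23/2,61/2] y:[8,21] z:[9,46] -> hit [23/2,21], descend [6, 7, 9, 11]
  N6 x:[23/2,43/2] y:[8,13] z:[15,40] -> miss, prune
  N7 x:[41/2,27] y:[16,21] z:[17,46] -> hit [41/2,21], descend [1, 12]
    N1 x:[41/2,25] y:[16,21] z:[17,21] -> hit [41/2,21] leaf, test {P6(miss), P12@t=62/3}
    N12 x:[45/2,27] y:[50/3,58/3] z:[23,46] -> miss, prune
  N9 x:[39/2,61/2] y:[25/3,35/3] z:[9,46] -> miss, prune
  N11 x:[12,21] y:[15,20] z:[19,38] -> hit [19,20], descend [2, 13]
    N2 x:[13,39/2] y:[15,59/3] z:[30,38] -> miss, prune
    N13 x:[12,21] y:[49/3,20] z:[19,31] -> hit [19,20] leaf, test {P3(miss), P4(miss)}

Visited [0, 6, 7, 1, 12, 9, 11, 2, 13]. Tests: 9 box, 2 leaf. Nearest: P12.

== RESULT ==
2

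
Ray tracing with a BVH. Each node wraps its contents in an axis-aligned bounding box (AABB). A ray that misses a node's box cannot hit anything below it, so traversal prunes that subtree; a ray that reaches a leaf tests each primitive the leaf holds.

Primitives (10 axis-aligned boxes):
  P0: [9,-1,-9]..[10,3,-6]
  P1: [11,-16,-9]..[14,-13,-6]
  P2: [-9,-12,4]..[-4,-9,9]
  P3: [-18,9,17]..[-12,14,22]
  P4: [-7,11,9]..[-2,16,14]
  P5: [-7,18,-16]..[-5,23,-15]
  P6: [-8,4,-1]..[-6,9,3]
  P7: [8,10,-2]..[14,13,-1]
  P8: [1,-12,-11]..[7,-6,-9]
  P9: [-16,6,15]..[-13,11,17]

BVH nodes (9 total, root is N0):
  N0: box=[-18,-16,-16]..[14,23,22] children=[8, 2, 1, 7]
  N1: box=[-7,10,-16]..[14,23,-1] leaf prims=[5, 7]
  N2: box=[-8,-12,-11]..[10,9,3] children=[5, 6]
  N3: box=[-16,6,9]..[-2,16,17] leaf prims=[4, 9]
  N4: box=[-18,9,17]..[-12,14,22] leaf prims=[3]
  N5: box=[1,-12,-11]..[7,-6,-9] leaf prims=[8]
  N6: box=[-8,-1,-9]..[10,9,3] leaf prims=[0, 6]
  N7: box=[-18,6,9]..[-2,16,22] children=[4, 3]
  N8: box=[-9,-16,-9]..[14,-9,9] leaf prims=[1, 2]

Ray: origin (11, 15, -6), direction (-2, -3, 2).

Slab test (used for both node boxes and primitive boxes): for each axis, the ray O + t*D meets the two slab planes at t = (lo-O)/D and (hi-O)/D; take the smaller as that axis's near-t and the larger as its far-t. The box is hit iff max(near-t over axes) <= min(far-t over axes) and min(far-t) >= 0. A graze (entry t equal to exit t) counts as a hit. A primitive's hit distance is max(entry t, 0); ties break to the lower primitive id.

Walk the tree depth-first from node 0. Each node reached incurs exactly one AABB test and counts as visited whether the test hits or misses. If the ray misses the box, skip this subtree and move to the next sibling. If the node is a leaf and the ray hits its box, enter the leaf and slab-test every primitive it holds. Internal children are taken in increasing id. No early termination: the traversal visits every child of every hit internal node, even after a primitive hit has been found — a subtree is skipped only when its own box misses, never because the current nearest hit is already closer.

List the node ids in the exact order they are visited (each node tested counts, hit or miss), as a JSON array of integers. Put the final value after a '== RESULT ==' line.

Trace the traversal:
N0 x:[-3/2,29/2] y:[-8/3,31/3] z:[-5,14] -> hit [-3/2,31/3], descend [1, 2, 7, 8]
  N1 x:[-3/2,9] y:[-8/3,5/3] z:[-5,5/2] -> hit [-3/2,5/3] leaf, test {P5(miss), P7(miss)}
  N2 x:[1/2,19/2] y:[2,9] z:[-5/2,9/2] -> hit [2,9/2], descend [5, 6]
    N5 x:[2,5] y:[7,9] z:[-5/2,-3/2] -> miss, prune
    N6 x:[1/2,19/2] y:[2,16/3] z:[-3/2,9/2] -> hit [2,9/2] leaf, test {P0(miss), P6(miss)}
  N7 x:[13/2,29/2] y:[-1/3,3] z:[15/2,14] -> miss, prune
  N8 x:[-3/2,10] y:[8,31/3] z:[-3/2,15/2] -> miss, prune

Summary -> nodes [0, 1, 2, 5, 6, 7, 8]; box-tests=7; leaf-entries=2; first=miss

== RESULT ==
[0, 1, 2, 5, 6, 7, 8]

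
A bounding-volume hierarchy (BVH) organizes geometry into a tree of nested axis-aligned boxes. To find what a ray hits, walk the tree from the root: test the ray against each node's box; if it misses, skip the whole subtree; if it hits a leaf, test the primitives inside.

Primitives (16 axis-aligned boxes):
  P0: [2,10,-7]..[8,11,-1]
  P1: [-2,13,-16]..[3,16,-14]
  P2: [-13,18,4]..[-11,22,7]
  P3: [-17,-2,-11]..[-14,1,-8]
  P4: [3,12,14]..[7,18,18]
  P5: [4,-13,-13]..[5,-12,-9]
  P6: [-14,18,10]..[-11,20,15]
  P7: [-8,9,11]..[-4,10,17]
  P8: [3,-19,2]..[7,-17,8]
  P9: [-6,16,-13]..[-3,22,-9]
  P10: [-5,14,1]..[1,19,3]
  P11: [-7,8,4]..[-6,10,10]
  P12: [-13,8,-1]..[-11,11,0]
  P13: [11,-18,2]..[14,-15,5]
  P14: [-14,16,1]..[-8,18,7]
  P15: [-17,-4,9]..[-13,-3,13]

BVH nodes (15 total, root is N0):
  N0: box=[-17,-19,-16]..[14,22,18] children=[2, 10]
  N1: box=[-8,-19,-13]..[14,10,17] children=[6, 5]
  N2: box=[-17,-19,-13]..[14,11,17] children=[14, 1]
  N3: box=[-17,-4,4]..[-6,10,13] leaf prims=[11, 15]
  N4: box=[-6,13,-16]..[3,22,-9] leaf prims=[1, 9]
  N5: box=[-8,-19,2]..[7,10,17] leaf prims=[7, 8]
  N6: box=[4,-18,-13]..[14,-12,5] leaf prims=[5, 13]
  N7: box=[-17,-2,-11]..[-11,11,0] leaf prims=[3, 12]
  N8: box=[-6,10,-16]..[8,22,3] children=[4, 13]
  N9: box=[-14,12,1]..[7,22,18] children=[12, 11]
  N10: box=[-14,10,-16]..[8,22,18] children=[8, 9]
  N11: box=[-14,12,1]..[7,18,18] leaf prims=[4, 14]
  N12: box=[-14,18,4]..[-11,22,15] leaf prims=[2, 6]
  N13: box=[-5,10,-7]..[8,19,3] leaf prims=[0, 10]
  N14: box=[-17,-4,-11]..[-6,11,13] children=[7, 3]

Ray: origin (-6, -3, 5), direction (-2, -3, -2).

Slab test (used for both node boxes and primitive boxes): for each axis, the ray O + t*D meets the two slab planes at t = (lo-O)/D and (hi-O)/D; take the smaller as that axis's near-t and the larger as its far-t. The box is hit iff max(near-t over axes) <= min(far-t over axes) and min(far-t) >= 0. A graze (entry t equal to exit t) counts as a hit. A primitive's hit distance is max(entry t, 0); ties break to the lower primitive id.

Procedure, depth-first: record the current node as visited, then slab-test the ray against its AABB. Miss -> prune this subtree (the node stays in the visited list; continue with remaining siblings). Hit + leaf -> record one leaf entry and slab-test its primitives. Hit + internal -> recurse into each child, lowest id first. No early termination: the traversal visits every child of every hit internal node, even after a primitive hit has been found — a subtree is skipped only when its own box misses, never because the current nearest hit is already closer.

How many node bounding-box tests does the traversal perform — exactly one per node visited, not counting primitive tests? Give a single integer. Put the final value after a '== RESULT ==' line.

Walk:
N0 x:[-10,11/2] y:[-25/3,16/3] z:[-13/2,21/2] -> hit [-13/2,16/3], descend [2, 10]
  N2 x:[-10,11/2] y:[-14/3,16/3] z:[-6,9] -> hit [-14/3,16/3], descend [1, 14]
    N1 x:[-10,1] y:[-13/3,16/3] z:[-6,9] -> hit [-13/3,1], descend [5, 6]
      N5 x:[-13/2,1] y:[-13/3,16/3] z:[-6,3/2] -> hit [-13/3,1] leaf, test {P7(miss), P8(miss)}
      N6 x:[-10,-5] y:[3,5] z:[0,9] -> miss, prune
    N14 x:[0,11/2] y:[-14/3,1/3] z:[-4,8] -> hit [0,1/3], descend [3, 7]
      N3 x:[0,11/2] y:[-13/3,1/3] z:[-4,1/2] -> hit [0,1/3] leaf, test {P11(miss), P15(miss)}
      N7 x:[5/2,11/2] y:[-14/3,-1/3] z:[5/2,8] -> miss, prune
  N10 x:[-7,4] y:[-25/3,-13/3] z:[-13/2,21/2] -> miss, prune

Visited [0, 2, 1, 5, 6, 14, 3, 7, 10]. Tests: 9 box, 2 leaf. Nearest: miss.

== RESULT ==
9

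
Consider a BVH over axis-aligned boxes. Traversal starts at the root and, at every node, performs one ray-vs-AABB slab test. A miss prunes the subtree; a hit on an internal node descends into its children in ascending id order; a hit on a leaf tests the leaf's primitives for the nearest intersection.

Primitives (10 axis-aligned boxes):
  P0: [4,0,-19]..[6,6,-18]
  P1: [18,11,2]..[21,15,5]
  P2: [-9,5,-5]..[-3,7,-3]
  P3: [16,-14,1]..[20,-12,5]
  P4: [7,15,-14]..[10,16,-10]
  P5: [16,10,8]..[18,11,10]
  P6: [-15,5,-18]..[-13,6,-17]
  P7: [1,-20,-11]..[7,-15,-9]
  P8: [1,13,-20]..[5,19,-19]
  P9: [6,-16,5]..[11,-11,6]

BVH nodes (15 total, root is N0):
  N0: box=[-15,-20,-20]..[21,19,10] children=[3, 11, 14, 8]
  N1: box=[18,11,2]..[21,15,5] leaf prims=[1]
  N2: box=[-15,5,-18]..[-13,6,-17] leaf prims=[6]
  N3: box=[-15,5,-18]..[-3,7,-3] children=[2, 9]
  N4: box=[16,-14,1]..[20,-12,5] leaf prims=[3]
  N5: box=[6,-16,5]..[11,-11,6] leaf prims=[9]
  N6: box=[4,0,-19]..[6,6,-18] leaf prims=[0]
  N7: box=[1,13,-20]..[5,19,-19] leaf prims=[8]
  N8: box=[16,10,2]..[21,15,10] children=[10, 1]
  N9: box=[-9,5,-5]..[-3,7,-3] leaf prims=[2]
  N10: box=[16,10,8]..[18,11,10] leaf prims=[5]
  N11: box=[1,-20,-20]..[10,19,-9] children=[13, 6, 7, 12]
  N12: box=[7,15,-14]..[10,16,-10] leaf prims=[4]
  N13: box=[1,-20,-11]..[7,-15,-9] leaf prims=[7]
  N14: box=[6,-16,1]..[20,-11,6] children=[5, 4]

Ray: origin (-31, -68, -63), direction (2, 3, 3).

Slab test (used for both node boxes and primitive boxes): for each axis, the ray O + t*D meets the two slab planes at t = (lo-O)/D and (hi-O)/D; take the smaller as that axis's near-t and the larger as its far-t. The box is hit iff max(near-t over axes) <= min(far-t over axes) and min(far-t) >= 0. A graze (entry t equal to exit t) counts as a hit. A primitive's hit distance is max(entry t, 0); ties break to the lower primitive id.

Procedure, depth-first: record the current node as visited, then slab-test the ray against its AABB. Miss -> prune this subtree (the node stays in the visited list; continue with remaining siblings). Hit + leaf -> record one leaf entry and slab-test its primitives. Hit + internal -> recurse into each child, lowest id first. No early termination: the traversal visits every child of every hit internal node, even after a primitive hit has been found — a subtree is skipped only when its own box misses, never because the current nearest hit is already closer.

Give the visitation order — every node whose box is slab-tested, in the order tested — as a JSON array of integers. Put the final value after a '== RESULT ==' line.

Walk:
N0 x:[8,26] y:[16,29] z:[43/3,73/3] -> hit [16,73/3], descend [3, 8, 11, 14]
  N3 x:[8,14] y:[73/3,25] z:[15,20] -> miss, prune
  N8 x:[47/2,26] y:[26,83/3] z:[65/3,73/3] -> miss, prune
  N11 x:[16,41/2] y:[16,29] z:[43/3,18] -> hit [16,18], descend [6, 7, 12, 13]
    N6 x:[35/2,37/2] y:[68/3,74/3] z:[44/3,15] -> miss, prune
    N7 x:[16,18] y:[27,29] z:[43/3,44/3] -> miss, prune
    N12 x:[19,41/2] y:[83/3,28] z:[49/3,53/3] -> miss, prune
    N13 x:[16,19] y:[16,53/3] z:[52/3,18] -> hit [52/3,53/3] leaf, test {P7@t=52/3}
  N14 x:[37/2,51/2] y:[52/3,19] z:[64/3,23] -> miss, prune

order=[0, 3, 8, 11, 6, 7, 12, 13, 14]  |boxes|=9  |leaves|=1  hit=P7

== RESULT ==
[0, 3, 8, 11, 6, 7, 12, 13, 14]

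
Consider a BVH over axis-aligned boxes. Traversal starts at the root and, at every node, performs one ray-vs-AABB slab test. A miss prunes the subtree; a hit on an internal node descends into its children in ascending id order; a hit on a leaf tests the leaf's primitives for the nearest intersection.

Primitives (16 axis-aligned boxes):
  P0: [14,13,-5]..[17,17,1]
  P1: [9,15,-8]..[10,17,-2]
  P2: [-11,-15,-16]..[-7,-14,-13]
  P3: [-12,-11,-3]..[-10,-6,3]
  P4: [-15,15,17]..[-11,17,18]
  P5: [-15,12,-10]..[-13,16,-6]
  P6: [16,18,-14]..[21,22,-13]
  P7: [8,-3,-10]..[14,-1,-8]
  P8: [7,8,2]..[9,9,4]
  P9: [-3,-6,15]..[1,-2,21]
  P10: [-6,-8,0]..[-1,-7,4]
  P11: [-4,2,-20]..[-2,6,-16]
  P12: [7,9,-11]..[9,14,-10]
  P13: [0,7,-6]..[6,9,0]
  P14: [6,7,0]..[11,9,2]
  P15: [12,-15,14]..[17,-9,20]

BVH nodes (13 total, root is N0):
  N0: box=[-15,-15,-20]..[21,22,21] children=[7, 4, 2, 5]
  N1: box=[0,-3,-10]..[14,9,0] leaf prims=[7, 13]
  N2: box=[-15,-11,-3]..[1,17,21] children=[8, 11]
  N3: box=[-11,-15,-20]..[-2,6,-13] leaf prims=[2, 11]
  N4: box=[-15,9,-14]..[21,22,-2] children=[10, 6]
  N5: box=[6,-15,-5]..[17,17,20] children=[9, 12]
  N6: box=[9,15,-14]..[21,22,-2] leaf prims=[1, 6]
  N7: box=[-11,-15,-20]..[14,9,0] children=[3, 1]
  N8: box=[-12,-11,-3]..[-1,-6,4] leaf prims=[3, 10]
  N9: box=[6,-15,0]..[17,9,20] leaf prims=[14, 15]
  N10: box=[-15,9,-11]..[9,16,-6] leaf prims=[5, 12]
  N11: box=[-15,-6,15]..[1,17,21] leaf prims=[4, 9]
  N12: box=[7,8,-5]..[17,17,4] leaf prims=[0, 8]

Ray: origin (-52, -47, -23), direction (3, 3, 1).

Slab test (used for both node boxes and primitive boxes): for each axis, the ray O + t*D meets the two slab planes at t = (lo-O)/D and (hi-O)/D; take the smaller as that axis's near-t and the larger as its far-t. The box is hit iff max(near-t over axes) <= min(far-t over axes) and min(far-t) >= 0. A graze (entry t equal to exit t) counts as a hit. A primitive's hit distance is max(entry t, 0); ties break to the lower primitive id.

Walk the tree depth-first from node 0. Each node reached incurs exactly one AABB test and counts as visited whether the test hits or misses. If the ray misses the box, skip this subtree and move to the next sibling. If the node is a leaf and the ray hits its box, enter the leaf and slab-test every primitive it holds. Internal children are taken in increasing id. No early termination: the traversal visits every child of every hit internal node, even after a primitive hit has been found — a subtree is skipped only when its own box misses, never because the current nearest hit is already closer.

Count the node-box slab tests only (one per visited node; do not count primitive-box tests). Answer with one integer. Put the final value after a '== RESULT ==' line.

Traverse from the root:
N0 x:[37/3,73/3] y:[32/3,23] z:[3,44] -> hit [37/3,23], descend [2, 4, 5, 7]
  N2 x:[37/3,53/3] y:[12,64/3] z:[20,44] -> miss, prune
  N4 x:[37/3,73/3] y:[56/3,23] z:[9,21] -> hit [56/3,21], descend [6, 10]
    N6 x:[61/3,73/3] y:[62/3,23] z:[9,21] -> hit [62/3,21] leaf, test {P1@t=62/3, P6(miss)}
    N10 x:[37/3,61/3] y:[56/3,21] z:[12,17] -> miss, prune
  N5 x:[58/3,23] y:[32/3,64/3] z:[18,43] -> hit [58/3,64/3], descend [9, 12]
    N9 x:[58/3,23] y:[32/3,56/3] z:[23,43] -> miss, prune
    N12 x:[59/3,23] y:[55/3,64/3] z:[18,27] -> hit [59/3,64/3] leaf, test {P0(miss), P8(miss)}
  N7 x:[41/3,22] y:[32/3,56/3] z:[3,23] -> hit [41/3,56/3], descend [1, 3]
    N1 x:[52/3,22] y:[44/3,56/3] z:[13,23] -> hit [52/3,56/3] leaf, test {P7(miss), P13@t=18}
    N3 x:[41/3,50/3] y:[32/3,53/3] z:[3,10] -> miss, prune

Summary -> nodes [0, 2, 4, 6, 10, 5, 9, 12, 7, 1, 3]; box-tests=11; leaf-entries=3; first=P13

== RESULT ==
11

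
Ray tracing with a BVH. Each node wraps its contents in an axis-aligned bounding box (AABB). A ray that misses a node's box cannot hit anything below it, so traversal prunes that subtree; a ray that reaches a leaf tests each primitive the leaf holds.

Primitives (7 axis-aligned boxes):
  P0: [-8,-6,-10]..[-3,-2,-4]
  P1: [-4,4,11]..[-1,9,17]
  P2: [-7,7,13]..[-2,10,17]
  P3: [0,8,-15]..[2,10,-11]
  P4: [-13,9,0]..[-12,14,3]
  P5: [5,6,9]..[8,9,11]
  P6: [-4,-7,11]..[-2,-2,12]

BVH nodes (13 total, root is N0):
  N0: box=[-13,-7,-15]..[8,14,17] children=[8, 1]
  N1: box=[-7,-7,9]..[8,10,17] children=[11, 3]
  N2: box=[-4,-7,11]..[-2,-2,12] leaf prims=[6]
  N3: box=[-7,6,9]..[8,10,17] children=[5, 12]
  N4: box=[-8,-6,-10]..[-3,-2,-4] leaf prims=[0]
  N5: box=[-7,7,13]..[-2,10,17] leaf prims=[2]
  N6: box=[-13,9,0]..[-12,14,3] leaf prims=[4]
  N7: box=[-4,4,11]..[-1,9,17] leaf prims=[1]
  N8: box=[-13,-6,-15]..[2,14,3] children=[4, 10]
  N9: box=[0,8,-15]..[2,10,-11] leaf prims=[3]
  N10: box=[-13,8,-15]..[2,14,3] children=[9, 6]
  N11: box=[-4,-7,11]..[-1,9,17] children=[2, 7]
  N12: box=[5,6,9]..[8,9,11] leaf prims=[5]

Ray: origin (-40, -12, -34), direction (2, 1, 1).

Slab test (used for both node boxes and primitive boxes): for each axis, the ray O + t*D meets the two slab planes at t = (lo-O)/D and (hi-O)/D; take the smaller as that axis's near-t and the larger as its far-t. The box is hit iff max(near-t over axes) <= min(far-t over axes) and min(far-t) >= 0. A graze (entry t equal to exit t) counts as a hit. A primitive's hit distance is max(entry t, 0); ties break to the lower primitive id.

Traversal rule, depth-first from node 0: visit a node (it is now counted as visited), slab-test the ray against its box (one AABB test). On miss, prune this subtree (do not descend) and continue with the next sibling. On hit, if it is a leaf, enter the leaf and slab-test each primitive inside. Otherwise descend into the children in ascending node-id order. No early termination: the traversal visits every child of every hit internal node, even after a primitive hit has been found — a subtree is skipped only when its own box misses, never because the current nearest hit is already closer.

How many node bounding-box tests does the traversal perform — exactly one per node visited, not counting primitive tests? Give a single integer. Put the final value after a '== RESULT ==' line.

Trace the traversal:
N0 x:[27/2,24] y:[5,26] z:[19,51] -> hit [19,24], descend [1, 8]
  N1 x:[33/2,24] y:[5,22] z:[43,51] -> miss, prune
  N8 x:[27/2,21] y:[6,26] z:[19,37] -> hit [19,21], descend [4, 10]
    N4 x:[16,37/2] y:[6,10] z:[24,30] -> miss, prune
    N10 x:[27/2,21] y:[20,26] z:[19,37] -> hit [20,21], descend [6, 9]
      N6 x:[27/2,14] y:[21,26] z:[34,37] -> miss, prune
      N9 x:[20,21] y:[20,22] z:[19,23] -> hit [20,21] leaf, test {P3@t=20}

Summary -> nodes [0, 1, 8, 4, 10, 6, 9]; box-tests=7; leaf-entries=1; first=P3

== RESULT ==
7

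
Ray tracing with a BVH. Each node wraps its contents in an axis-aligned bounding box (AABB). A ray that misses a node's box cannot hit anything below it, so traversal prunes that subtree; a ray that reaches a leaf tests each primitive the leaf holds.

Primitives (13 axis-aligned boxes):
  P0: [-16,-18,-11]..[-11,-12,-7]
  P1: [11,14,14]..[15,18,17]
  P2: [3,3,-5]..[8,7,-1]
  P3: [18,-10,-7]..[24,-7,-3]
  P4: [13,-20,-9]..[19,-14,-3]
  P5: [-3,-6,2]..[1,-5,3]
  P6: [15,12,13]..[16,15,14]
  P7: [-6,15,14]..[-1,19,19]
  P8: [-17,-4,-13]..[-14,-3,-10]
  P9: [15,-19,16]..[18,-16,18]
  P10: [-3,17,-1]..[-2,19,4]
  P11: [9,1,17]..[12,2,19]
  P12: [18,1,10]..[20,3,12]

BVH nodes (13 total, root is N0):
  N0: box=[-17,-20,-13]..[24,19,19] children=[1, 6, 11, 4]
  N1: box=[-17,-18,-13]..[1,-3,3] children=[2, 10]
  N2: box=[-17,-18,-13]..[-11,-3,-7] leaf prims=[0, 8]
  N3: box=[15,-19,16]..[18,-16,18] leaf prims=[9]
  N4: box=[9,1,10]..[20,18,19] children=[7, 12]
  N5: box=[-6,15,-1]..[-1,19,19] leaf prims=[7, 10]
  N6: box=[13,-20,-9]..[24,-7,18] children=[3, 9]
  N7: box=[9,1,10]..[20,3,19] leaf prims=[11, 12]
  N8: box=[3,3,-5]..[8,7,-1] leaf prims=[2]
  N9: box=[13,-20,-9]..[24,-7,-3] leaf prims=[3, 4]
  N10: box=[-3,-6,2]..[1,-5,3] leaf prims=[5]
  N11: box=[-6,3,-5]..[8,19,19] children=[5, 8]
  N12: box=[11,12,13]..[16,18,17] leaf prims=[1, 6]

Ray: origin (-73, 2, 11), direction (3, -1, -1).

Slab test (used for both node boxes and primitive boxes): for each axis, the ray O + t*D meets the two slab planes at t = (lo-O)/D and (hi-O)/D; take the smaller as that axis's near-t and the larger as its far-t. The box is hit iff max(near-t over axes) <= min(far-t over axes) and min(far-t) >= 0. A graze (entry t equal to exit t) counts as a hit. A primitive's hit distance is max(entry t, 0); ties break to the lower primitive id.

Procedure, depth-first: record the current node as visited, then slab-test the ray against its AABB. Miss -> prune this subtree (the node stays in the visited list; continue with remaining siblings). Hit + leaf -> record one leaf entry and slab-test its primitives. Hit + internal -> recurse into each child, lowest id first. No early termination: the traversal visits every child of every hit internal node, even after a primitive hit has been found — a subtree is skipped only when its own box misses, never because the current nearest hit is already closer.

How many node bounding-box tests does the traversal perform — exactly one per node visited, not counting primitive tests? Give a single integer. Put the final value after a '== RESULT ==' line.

Walk:
N0 x:[56/3,97/3] y:[-17,22] z:[-8,24] -> hit [56/3,22], descend [1, 4, 6, 11]
  N1 x:[56/3,74/3] y:[5,20] z:[8,24] -> hit [56/3,20], descend [2, 10]
    N2 x:[56/3,62/3] y:[5,20] z:[18,24] -> hit [56/3,20] leaf, test {P0@t=19, P8(miss)}
    N10 x:[70/3,74/3] y:[7,8] z:[8,9] -> miss, prune
  N4 x:[82/3,31] y:[-16,1] z:[-8,1] -> miss, prune
  N6 x:[86/3,97/3] y:[9,22] z:[-7,20] -> miss, prune
  N11 x:[67/3,27] y:[-17,-1] z:[-8,16] -> miss, prune

order=[0, 1, 2, 10, 4, 6, 11]  |boxes|=7  |leaves|=1  hit=P0

== RESULT ==
7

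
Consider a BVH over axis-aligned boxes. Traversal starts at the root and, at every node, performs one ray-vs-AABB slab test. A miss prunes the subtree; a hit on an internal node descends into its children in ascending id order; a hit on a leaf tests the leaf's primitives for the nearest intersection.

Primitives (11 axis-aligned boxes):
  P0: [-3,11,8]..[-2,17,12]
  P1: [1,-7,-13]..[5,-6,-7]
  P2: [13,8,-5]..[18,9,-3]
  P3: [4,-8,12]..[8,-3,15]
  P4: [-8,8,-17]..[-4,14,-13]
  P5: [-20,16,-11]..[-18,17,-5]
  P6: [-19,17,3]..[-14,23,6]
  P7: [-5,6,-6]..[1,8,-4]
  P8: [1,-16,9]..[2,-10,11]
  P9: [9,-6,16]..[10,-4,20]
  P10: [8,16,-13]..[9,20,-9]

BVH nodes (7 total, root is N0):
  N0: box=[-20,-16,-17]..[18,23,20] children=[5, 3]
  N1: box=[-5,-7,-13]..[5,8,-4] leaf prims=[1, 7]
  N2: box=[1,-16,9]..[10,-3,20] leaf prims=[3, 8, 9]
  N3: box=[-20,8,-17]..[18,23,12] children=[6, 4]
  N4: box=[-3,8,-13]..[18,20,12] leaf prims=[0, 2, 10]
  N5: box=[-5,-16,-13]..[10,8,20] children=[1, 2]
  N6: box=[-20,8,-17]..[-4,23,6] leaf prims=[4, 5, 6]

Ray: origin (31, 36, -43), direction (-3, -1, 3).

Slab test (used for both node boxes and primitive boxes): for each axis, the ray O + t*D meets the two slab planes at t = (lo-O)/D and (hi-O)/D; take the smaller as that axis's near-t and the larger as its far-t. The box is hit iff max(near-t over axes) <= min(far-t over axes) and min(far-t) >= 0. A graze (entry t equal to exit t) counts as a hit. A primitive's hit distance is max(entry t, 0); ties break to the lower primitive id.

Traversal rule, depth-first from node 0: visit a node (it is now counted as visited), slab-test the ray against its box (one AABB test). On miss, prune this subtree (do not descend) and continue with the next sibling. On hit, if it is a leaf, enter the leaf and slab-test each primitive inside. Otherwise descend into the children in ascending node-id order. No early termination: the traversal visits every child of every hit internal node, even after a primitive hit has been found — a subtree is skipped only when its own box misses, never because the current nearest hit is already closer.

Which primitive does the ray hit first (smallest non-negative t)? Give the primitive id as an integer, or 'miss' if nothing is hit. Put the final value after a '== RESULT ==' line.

Trace the traversal:
N0 x:[13/3,17] y:[13,52] z:[26/3,21] -> hit [13,17], descend [3, 5]
  N3 x:[13/3,17] y:[13,28] z:[26/3,55/3] -> hit [13,17], descend [4, 6]
    N4 x:[13/3,34/3] y:[16,28] z:[10,55/3] -> miss, prune
    N6 x:[35/3,17] y:[13,28] z:[26/3,49/3] -> hit [13,49/3] leaf, test {P4(miss), P5(miss), P6@t=46/3}
  N5 x:[7,12] y:[28,52] z:[10,21] -> miss, prune

order=[0, 3, 4, 6, 5]  |boxes|=5  |leaves|=1  hit=P6

== RESULT ==
6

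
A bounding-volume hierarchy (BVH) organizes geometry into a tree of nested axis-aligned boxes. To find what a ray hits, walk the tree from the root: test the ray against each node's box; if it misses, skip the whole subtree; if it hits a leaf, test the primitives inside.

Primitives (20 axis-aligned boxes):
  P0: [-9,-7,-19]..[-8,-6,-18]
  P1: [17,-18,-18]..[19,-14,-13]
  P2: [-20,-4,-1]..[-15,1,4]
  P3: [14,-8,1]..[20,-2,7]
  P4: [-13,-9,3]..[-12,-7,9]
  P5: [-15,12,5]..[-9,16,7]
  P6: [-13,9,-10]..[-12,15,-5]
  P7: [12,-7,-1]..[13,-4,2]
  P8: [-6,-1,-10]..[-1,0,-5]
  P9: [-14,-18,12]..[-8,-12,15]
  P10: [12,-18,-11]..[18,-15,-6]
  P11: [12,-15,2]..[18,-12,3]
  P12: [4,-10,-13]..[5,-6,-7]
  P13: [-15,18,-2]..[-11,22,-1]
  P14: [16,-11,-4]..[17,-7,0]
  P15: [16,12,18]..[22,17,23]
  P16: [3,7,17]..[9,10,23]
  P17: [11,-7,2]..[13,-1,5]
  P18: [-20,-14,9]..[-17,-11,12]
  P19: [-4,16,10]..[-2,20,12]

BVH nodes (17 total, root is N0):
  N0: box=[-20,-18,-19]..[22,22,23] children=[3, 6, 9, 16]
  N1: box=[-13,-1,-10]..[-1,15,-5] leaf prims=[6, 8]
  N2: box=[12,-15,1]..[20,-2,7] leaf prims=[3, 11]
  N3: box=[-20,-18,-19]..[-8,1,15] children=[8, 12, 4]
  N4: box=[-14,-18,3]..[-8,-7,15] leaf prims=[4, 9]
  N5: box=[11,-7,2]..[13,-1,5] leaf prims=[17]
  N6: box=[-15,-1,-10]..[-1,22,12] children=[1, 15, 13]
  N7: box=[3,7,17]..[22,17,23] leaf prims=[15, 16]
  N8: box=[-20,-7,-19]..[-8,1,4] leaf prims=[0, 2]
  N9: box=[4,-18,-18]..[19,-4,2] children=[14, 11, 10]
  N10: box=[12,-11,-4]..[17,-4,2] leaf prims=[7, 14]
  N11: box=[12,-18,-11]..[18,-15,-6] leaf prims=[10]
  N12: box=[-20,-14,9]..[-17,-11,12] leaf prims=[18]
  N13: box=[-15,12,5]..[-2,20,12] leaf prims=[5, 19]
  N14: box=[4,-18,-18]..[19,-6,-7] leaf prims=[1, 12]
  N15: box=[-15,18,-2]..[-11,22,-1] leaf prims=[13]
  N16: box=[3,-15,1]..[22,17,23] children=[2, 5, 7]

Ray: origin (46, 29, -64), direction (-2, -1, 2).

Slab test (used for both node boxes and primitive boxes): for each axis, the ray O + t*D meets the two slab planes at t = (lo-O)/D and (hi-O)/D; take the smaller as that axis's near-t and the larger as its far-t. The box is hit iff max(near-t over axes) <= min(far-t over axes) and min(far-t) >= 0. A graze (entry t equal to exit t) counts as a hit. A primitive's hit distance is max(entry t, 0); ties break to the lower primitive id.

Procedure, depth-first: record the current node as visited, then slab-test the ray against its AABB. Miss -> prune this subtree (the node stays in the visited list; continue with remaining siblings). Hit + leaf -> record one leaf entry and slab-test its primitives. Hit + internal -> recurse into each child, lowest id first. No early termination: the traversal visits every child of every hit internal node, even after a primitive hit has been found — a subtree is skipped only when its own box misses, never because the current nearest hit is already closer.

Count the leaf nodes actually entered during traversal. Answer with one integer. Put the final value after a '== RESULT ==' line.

Walk:
N0 x:[12,33] y:[7,47] z:[45/2,87/2] -> hit [45/2,33], descend [3, 6, 9, 16]
  N3 x:[27,33] y:[28,47] z:[45/2,79/2] -> hit [28,33], descend [4, 8, 12]
    N4 x:[27,30] y:[36,47] z:[67/2,79/2] -> miss, prune
    N8 x:[27,33] y:[28,36] z:[45/2,34] -> hit [28,33] leaf, test {P0(miss), P2@t=63/2}
    N12 x:[63/2,33] y:[40,43] z:[73/2,38] -> miss, prune
  N6 x:[47/2,61/2] y:[7,30] z:[27,38] -> hit [27,30], descend [1, 13, 15]
    N1 x:[47/2,59/2] y:[14,30] z:[27,59/2] -> hit [27,59/2] leaf, test {P6(miss), P8(miss)}
    N13 x:[24,61/2] y:[9,17] z:[69/2,38] -> miss, prune
    N15 x:[57/2,61/2] y:[7,11] z:[31,63/2] -> miss, prune
  N9 x:[27/2,21] y:[33,47] z:[23,33] -> miss, prune
  N16 x:[12,43/2] y:[12,44] z:[65/2,87/2] -> miss, prune

11 AABB tests over nodes [0, 3, 4, 8, 12, 6, 1, 13, 15, 9, 16]; 2 leaves entered; closest P2.

== RESULT ==
2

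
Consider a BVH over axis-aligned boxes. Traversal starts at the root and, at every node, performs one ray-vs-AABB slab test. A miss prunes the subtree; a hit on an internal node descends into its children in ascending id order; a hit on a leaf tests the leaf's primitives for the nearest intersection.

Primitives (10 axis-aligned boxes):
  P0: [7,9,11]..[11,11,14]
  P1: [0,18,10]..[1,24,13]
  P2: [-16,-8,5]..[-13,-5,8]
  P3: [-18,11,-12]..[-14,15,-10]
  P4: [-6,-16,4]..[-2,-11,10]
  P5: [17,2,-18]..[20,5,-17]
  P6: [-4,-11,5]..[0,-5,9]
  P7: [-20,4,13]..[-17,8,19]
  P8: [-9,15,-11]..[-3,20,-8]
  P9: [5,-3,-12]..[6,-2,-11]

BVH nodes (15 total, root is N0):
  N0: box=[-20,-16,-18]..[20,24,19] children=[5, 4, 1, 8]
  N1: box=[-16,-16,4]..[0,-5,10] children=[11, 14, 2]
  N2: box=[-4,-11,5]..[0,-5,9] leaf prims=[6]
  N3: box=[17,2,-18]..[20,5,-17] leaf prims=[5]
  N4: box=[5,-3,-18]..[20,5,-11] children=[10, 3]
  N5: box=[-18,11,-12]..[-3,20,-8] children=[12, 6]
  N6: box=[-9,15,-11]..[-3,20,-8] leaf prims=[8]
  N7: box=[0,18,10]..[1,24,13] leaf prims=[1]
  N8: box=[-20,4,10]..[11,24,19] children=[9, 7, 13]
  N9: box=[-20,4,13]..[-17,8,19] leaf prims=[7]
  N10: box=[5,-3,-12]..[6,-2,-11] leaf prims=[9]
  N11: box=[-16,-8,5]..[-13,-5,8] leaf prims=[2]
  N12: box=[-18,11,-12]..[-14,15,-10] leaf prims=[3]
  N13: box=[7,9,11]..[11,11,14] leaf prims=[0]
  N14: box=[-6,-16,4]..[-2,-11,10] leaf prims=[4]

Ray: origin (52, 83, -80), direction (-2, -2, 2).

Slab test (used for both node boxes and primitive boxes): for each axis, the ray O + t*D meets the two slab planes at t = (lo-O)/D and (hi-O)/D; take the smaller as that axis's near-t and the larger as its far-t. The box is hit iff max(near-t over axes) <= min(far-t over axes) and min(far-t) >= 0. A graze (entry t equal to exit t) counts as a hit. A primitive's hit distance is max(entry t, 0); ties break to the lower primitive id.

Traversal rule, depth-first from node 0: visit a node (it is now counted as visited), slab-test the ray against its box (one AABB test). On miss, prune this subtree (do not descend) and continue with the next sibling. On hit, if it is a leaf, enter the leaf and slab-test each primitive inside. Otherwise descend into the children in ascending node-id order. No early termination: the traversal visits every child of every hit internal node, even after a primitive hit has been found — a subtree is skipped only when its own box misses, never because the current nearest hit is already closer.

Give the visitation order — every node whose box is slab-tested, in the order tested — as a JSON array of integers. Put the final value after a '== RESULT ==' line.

Traverse from the root:
N0 x:[16,36] y:[59/2,99/2] z:[31,99/2] -> hit [31,36], descend [1, 4, 5, 8]
  N1 x:[26,34] y:[44,99/2] z:[42,45] -> miss, prune
  N4 x:[16,47/2] y:[39,43] z:[31,69/2] -> miss, prune
  N5 x:[55/2,35] y:[63/2,36] z:[34,36] -> hit [34,35], descend [6, 12]
    N6 x:[55/2,61/2] y:[63/2,34] z:[69/2,36] -> miss, prune
    N12 x:[33,35] y:[34,36] z:[34,35] -> hit [34,35] leaf, test {P3@t=34}
  N8 x:[41/2,36] y:[59/2,79/2] z:[45,99/2] -> miss, prune

order=[0, 1, 4, 5, 6, 12, 8]  |boxes|=7  |leaves|=1  hit=P3

== RESULT ==
[0, 1, 4, 5, 6, 12, 8]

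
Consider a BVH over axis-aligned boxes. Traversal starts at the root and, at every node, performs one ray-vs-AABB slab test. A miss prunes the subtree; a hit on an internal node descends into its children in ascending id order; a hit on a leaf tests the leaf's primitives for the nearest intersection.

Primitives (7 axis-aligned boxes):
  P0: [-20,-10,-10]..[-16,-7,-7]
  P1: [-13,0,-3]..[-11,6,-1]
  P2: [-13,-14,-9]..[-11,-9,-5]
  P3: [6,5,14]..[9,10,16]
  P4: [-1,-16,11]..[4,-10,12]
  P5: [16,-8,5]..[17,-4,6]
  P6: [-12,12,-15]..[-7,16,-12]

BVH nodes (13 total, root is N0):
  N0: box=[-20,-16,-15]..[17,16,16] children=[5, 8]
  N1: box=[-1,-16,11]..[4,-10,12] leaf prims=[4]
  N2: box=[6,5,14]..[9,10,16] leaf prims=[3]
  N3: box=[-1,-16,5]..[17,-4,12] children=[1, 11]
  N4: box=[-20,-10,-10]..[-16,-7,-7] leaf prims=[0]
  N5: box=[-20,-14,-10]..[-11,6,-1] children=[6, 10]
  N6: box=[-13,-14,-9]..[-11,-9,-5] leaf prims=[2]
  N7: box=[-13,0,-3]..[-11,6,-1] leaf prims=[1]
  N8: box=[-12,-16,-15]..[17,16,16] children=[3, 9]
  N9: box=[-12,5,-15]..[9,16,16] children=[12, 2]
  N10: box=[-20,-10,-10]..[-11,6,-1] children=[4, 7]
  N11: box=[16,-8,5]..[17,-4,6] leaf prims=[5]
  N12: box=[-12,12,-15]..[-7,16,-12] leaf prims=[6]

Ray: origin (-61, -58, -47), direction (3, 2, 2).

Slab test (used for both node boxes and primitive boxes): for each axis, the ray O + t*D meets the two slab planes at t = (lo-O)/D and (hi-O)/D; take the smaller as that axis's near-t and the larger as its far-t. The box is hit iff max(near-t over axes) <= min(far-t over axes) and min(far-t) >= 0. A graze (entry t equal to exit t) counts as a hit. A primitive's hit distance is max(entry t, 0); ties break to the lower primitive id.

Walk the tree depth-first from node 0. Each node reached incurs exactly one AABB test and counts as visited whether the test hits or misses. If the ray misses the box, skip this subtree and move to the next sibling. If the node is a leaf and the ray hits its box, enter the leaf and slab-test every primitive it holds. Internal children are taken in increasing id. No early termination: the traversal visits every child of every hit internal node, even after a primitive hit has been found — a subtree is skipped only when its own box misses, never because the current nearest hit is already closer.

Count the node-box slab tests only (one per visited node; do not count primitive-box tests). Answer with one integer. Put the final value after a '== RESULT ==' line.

Traverse from the root:
N0 x:[41/3,26] y:[21,37] z:[16,63/2] -> hit [21,26], descend [5, 8]
  N5 x:[41/3,50/3] y:[22,32] z:[37/2,23] -> miss, prune
  N8 x:[49/3,26] y:[21,37] z:[16,63/2] -> hit [21,26], descend [3, 9]
    N3 x:[20,26] y:[21,27] z:[26,59/2] -> hit [26,26], descend [1, 11]
      N1 x:[20,65/3] y:[21,24] z:[29,59/2] -> miss, prune
      N11 x:[77/3,26] y:[25,27] z:[26,53/2] -> hit [26,26] leaf, test {P5@t=26}
    N9 x:[49/3,70/3] y:[63/2,37] z:[16,63/2] -> miss, prune

Visited [0, 5, 8, 3, 1, 11, 9]. Tests: 7 box, 1 leaf. Nearest: P5.

== RESULT ==
7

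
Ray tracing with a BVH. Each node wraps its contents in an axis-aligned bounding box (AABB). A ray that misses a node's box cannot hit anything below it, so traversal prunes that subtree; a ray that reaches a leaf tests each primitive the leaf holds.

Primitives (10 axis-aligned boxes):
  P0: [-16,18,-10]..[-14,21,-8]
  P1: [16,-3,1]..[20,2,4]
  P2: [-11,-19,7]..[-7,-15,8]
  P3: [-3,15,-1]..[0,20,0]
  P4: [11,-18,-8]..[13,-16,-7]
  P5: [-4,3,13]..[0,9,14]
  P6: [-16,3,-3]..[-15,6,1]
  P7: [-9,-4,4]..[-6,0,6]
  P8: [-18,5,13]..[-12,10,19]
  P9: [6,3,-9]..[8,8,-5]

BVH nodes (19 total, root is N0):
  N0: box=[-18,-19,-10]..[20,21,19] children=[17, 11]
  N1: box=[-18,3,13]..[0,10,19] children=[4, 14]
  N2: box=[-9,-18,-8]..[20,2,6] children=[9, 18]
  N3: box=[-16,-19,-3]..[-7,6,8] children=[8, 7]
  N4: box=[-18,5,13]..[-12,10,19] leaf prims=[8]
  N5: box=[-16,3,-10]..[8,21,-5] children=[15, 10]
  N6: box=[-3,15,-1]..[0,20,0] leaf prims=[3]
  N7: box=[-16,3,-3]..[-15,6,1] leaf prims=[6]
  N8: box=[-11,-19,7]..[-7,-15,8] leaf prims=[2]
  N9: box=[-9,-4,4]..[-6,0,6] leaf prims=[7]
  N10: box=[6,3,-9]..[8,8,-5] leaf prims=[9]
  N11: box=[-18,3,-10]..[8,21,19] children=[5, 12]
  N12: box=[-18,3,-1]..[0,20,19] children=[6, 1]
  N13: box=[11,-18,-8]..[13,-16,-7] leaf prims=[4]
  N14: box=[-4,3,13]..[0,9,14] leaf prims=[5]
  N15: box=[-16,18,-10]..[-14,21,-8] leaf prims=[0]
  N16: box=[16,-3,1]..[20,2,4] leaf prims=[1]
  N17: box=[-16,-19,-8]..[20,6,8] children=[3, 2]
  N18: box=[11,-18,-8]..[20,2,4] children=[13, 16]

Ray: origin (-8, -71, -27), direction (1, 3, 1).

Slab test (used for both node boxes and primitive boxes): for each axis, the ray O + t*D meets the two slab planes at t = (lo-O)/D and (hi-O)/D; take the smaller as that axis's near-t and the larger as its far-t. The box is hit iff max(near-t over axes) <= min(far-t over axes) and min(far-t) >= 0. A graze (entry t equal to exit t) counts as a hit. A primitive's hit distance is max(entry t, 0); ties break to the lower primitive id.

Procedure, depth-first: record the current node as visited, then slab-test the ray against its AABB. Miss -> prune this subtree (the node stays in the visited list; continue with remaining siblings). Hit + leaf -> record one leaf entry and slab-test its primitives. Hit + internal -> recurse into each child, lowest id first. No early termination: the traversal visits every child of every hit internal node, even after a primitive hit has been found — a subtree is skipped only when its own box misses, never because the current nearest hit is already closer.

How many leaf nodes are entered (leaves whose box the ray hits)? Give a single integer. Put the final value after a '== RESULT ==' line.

Walk:
N0 x:[-10,28] y:[52/3,92/3] z:[17,46] -> hit [52/3,28], descend [11, 17]
  N11 x:[-10,16] y:[74/3,92/3] z:[17,46] -> miss, prune
  N17 x:[-8,28] y:[52/3,77/3] z:[19,35] -> hit [19,77/3], descend [2, 3]
    N2 x:[-1,28] y:[53/3,73/3] z:[19,33] -> hit [19,73/3], descend [9, 18]
      N9 x:[-1,2] y:[67/3,71/3] z:[31,33] -> miss, prune
      N18 x:[19,28] y:[53/3,73/3] z:[19,31] -> hit [19,73/3], descend [13, 16]
        N13 x:[19,21] y:[53/3,55/3] z:[19,20] -> miss, prune
        N16 x:[24,28] y:[68/3,73/3] z:[28,31] -> miss, prune
    N3 x:[-8,1] y:[52/3,77/3] z:[24,35] -> miss, prune

Visited [0, 11, 17, 2, 9, 18, 13, 16, 3]. Tests: 9 box, 0 leaf. Nearest: miss.

== RESULT ==
0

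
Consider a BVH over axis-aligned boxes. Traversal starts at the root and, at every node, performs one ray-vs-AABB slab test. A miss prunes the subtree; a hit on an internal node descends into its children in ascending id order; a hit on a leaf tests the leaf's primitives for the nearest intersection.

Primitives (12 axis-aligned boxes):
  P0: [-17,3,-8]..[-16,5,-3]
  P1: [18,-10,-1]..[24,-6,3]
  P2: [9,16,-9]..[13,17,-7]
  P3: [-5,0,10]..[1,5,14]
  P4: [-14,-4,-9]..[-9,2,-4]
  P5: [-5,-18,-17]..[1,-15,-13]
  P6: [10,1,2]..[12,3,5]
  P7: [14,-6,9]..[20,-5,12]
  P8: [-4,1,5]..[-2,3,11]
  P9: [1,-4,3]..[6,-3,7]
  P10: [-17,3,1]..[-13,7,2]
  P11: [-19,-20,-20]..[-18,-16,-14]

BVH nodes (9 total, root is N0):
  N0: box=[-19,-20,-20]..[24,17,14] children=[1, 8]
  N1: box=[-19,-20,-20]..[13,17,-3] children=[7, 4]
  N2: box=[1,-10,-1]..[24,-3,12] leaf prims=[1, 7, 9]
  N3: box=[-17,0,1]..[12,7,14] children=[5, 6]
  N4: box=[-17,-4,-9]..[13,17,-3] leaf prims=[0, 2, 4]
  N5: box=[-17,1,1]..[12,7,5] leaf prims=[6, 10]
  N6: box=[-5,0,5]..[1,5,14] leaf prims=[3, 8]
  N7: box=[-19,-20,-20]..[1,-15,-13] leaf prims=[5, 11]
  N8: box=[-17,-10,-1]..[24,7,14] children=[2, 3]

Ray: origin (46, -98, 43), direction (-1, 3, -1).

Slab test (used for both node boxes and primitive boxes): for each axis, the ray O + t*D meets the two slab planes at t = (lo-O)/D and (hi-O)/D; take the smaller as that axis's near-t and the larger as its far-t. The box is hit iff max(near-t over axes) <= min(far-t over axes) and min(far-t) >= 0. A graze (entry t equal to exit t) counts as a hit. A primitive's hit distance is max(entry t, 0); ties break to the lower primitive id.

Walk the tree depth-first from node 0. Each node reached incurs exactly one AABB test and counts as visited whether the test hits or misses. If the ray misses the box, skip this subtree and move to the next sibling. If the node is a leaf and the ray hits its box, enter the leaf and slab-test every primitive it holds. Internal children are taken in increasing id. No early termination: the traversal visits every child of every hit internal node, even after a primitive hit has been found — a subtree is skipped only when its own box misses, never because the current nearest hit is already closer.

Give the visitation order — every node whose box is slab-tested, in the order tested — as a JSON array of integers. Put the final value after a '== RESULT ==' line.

Walk:
N0 x:[22,65] y:[26,115/3] z:[29,63] -> hit [29,115/3], descend [1, 8]
  N1 x:[33,65] y:[26,115/3] z:[46,63] -> miss, prune
  N8 x:[22,63] y:[88/3,35] z:[29,44] -> hit [88/3,35], descend [2, 3]
    N2 x:[22,45] y:[88/3,95/3] z:[31,44] -> hit [31,95/3] leaf, test {P1(miss), P7@t=31, P9(miss)}
    N3 x:[34,63] y:[98/3,35] z:[29,42] -> hit [34,35], descend [5, 6]
      N5 x:[34,63] y:[33,35] z:[38,42] -> miss, prune
      N6 x:[45,51] y:[98/3,103/3] z:[29,38] -> miss, prune

7 AABB tests over nodes [0, 1, 8, 2, 3, 5, 6]; 1 leaf entered; closest P7.

== RESULT ==
[0, 1, 8, 2, 3, 5, 6]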